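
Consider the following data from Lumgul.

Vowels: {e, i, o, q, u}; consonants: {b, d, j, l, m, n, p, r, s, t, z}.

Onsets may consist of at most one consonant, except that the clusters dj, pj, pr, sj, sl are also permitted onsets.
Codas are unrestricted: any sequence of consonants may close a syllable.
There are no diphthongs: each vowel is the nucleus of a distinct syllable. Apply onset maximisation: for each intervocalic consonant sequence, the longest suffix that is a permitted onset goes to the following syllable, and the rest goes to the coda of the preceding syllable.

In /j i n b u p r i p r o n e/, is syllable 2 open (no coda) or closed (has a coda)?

Vowels present: i, u, i, o, e; each is a nucleus, giving 5 syllables.
Between /i/ (V1) and /u/ (V2): cluster /nb/ — the longest permitted-onset suffix is /b/; onset = /b/, preceding coda = /n/.
Between /u/ (V2) and /i/ (V3): cluster /pr/ — /pr/ is itself a permitted onset, so the whole cluster goes right; preceding coda = ∅.
Between /i/ (V3) and /o/ (V4): cluster /pr/ — /pr/ is itself a permitted onset, so the whole cluster goes right; preceding coda = ∅.
Between /o/ (V4) and /e/ (V5): /n/ is a single consonant, so it becomes the next onset.
So the parse is jin.bu.pri.pro.ne.
Syllable 2 is /bu/; it ends in its nucleus with no coda, so it is open.

open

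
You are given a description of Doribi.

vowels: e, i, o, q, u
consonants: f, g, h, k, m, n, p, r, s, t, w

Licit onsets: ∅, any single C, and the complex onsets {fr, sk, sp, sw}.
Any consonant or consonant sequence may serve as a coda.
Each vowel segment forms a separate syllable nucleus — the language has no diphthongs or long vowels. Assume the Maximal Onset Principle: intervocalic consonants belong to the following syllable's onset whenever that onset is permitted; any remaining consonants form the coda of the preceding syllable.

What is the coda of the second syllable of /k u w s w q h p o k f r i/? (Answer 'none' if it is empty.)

h

Nuclei (vowels): u, q, o, i → 4 syllables.
Between /u/ (V1) and /q/ (V2): cluster /wsw/ — the longest permitted-onset suffix is /sw/; onset = /sw/, preceding coda = /w/.
Between /q/ (V2) and /o/ (V3): /hp/ splits as /h/ + /p/ (/p/ is the longest suffix that is a licit onset).
Between /o/ (V3) and /i/ (V4): /kfr/ splits as /k/ + /fr/ (/fr/ is the longest suffix that is a licit onset).
Putting it together: kuw.swqh.pok.fri.
Syllable 2 is /swqh/: onset /sw/, nucleus /q/, coda /h/.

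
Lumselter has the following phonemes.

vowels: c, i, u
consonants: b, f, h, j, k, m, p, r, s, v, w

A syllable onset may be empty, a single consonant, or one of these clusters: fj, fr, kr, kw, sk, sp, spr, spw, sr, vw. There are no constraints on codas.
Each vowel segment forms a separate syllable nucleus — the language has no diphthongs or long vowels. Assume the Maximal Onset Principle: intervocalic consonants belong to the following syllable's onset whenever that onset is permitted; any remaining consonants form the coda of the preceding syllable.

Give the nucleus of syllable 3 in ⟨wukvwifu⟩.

u

Nuclei (vowels): u, i, u → 3 syllables.
The third nucleus (vowel 3 from the left) is /u/.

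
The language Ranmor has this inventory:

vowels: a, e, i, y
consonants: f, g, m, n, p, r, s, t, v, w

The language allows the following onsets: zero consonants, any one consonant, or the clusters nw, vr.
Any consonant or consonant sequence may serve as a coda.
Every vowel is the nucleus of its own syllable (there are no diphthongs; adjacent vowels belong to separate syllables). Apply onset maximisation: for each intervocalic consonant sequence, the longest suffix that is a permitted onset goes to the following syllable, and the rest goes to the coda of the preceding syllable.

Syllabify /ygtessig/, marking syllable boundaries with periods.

The vowels are y, e, i — 3 nuclei, so 3 syllables.
/y…e/ gap (V1→V2): /gt/ — longest licit onset from the right is /t/, leaving /g/ as coda.
/e…i/ gap (V2→V3): cluster /ss/ — the longest permitted-onset suffix is /s/; onset = /s/, preceding coda = /s/.

yg.tes.sig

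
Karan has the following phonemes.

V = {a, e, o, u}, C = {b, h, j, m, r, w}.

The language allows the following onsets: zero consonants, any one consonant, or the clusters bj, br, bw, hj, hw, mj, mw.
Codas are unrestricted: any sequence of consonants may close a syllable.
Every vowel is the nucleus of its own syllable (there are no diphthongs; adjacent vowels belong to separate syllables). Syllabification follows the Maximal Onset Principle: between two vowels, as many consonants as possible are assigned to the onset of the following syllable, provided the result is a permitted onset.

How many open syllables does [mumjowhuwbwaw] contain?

Nuclei (vowels): u, o, u, a → 4 syllables.
/u…o/ gap (V1→V2): /mj/ is a licit onset in full, so it all attaches to the next syllable.
/o…u/ gap (V2→V3): /wh/; trying suffixes from longest down, /h/ is the first permitted one, so coda /w/ | onset /h/.
/u…a/ gap (V3→V4): /wbw/ splits as /w/ + /bw/ (/bw/ is the longest suffix that is a licit onset).
Putting it together: mu.mjow.huw.bwaw.
Classifying each syllable: /mu/ (open), /mjow/ (closed), /huw/ (closed), /bwaw/ (closed).
Open syllables: 1.

1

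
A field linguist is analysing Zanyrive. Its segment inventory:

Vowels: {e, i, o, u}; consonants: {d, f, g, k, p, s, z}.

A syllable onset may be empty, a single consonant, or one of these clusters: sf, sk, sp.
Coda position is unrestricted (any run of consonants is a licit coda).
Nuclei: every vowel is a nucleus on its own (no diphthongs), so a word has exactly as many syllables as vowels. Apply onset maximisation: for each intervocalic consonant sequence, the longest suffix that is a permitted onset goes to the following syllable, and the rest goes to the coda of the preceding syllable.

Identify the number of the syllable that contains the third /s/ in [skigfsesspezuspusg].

Nuclei (vowels): i, e, e, u, u → 5 syllables.
V1 /i/ – V2 /e/: /gfs/ — longest licit onset from the right is /s/, leaving /gf/ as coda.
V2 /e/ – V3 /e/: /ssp/; trying suffixes from longest down, /sp/ is the first permitted one, so coda /s/ | onset /sp/.
V3 /e/ – V4 /u/: /z/ → onset of the next syllable (single consonants are always licit onsets).
V4 /u/ – V5 /u/: /sp/ is a licit onset in full, so it all attaches to the next syllable.
So the parse is skigf.ses.spe.zu.spusg.
The third /s/ is in the coda of syllable 2 (/ses/).

2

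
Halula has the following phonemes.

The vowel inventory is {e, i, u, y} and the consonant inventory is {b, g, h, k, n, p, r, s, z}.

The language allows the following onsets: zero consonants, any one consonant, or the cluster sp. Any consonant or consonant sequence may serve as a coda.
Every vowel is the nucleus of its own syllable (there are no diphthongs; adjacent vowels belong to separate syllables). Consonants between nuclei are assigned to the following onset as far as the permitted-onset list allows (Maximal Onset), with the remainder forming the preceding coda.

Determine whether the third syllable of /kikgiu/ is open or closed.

open

Nuclei (vowels): i, i, u → 3 syllables.
V1 /i/ – V2 /i/: /kg/ splits as /k/ + /g/ (/g/ is the longest suffix that is a licit onset).
V2 /i/ – V3 /u/: hiatus — the boundary sits between the two vowels.
Result: kik.gi.u.
Syllable 3 is /u/; it ends in its nucleus with no coda, so it is open.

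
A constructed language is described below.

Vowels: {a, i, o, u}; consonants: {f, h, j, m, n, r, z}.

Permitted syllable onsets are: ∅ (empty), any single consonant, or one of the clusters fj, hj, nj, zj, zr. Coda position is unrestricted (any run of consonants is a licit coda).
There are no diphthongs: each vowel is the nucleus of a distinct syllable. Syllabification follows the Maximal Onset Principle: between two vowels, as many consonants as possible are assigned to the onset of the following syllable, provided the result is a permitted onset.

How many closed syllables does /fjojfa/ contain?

1

Nuclei (vowels): o, a → 2 syllables.
σ1/σ2 boundary: /jf/ splits as /j/ + /f/ (/f/ is the longest suffix that is a licit onset).
Putting it together: fjoj.fa.
Classifying each syllable: /fjoj/ (closed), /fa/ (open).
Closed syllables: 1.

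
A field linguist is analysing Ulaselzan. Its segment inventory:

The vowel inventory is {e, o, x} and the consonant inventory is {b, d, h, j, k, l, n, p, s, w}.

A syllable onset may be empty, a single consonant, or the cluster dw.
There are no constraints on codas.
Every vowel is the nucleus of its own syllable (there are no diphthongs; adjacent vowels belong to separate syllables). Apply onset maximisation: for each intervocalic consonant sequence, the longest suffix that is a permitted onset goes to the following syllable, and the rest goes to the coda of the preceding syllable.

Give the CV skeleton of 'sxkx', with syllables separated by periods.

CV.CV

Vowels present: x, x; each is a nucleus, giving 2 syllables.
Between /x/ (V1) and /x/ (V2): just /k/ — single C goes to the following onset.
Syllabification: sx.kx.
Mapping each syllable to C/V: /sx/ → CV, /kx/ → CV.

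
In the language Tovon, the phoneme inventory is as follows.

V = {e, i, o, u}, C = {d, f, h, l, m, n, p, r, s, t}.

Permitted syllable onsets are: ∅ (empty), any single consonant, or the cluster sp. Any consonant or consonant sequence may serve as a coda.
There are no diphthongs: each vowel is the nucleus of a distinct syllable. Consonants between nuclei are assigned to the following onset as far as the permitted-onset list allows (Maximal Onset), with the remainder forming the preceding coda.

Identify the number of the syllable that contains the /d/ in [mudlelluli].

The vowels are u, e, u, i — 4 nuclei, so 4 syllables.
Between /u/ (V1) and /e/ (V2): /dl/ splits as /d/ + /l/ (/l/ is the longest suffix that is a licit onset).
Between /e/ (V2) and /u/ (V3): cluster /ll/ — the longest permitted-onset suffix is /l/; onset = /l/, preceding coda = /l/.
Between /u/ (V3) and /i/ (V4): /l/ is a single consonant, so it becomes the next onset.
So the parse is mud.lel.lu.li.
The /d/ is in the coda of syllable 1 (/mud/).

1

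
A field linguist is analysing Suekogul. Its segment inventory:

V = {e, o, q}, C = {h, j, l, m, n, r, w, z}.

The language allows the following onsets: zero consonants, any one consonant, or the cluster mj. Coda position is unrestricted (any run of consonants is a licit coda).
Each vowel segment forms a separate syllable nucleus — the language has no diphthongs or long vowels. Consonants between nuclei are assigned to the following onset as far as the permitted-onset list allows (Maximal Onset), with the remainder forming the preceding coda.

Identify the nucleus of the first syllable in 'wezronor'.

Vowels present: e, o, o; each is a nucleus, giving 3 syllables.
The first nucleus (vowel 1 from the left) is /e/.

e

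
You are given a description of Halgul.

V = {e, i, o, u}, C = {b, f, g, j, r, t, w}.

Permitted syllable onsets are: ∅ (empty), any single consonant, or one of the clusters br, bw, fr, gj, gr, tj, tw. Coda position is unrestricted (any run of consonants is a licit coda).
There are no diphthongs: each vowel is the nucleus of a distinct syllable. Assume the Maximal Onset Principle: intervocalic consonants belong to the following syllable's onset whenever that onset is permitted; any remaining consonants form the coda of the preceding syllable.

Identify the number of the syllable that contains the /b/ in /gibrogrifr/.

2

Vowels present: i, o, i; each is a nucleus, giving 3 syllables.
σ1/σ2 boundary: /br/ is a licit onset in full, so it all attaches to the next syllable.
σ2/σ3 boundary: /gr/ is a licit onset in full, so it all attaches to the next syllable.
So the parse is gi.bro.grifr.
The /b/ is in the onset of syllable 2 (/bro/).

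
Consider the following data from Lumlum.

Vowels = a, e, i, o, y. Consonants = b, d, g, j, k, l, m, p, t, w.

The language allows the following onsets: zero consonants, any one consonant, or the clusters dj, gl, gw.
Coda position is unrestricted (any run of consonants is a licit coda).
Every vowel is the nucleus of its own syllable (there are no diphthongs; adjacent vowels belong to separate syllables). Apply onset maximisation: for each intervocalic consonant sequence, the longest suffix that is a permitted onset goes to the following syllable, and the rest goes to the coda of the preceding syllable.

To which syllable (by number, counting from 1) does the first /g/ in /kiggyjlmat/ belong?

1

Nuclei (vowels): i, y, a → 3 syllables.
σ1/σ2 boundary: /gg/; trying suffixes from longest down, /g/ is the first permitted one, so coda /g/ | onset /g/.
σ2/σ3 boundary: cluster /jlm/ — the longest permitted-onset suffix is /m/; onset = /m/, preceding coda = /jl/.
So the parse is kig.gyjl.mat.
The first /g/ is in the coda of syllable 1 (/kig/).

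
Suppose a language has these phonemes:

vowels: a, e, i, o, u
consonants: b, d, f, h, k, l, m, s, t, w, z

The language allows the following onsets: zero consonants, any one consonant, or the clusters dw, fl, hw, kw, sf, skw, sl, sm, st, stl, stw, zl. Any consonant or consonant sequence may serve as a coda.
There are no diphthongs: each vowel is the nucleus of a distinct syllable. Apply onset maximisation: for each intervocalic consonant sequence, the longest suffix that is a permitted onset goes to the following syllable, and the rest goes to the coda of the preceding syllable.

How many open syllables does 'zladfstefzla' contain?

1

Vowels present: a, e, a; each is a nucleus, giving 3 syllables.
/a…e/ gap (V1→V2): /dfst/ — longest licit onset from the right is /st/, leaving /df/ as coda.
/e…a/ gap (V2→V3): /fzl/; trying suffixes from longest down, /zl/ is the first permitted one, so coda /f/ | onset /zl/.
Result: zladf.stef.zla.
Classifying each syllable: /zladf/ (closed), /stef/ (closed), /zla/ (open).
Open syllables: 1.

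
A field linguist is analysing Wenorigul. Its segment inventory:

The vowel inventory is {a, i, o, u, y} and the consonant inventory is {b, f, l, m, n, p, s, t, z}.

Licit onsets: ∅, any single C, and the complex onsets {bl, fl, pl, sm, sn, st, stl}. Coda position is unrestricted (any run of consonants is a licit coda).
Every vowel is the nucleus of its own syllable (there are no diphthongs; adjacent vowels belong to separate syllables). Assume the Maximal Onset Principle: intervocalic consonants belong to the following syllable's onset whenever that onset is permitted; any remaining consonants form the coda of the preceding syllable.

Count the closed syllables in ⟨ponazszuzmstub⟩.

3

The vowels are o, a, u, u — 4 nuclei, so 4 syllables.
V1 /o/ – V2 /a/: /n/ is a single consonant, so it becomes the next onset.
V2 /a/ – V3 /u/: /zsz/ — longest licit onset from the right is /z/, leaving /zs/ as coda.
V3 /u/ – V4 /u/: /zmst/ — longest licit onset from the right is /st/, leaving /zm/ as coda.
Result: po.nazs.zuzm.stub.
Classifying each syllable: /po/ (open), /nazs/ (closed), /zuzm/ (closed), /stub/ (closed).
Closed syllables: 3.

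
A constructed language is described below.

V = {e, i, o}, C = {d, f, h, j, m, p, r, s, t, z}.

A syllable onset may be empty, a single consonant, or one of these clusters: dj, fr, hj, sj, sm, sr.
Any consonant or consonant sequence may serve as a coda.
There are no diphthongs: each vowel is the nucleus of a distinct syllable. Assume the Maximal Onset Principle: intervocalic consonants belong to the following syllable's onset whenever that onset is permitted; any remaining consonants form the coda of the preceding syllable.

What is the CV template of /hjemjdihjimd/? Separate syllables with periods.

CCVCC.CV.CCVCC

Vowels present: e, i, i; each is a nucleus, giving 3 syllables.
Between /e/ (V1) and /i/ (V2): /mjd/ splits as /mj/ + /d/ (/d/ is the longest suffix that is a licit onset).
Between /i/ (V2) and /i/ (V3): cluster /hj/ — /hj/ is itself a permitted onset, so the whole cluster goes right; preceding coda = ∅.
Putting it together: hjemj.di.hjimd.
Mapping each syllable to C/V: /hjemj/ → CCVCC, /di/ → CV, /hjimd/ → CCVCC.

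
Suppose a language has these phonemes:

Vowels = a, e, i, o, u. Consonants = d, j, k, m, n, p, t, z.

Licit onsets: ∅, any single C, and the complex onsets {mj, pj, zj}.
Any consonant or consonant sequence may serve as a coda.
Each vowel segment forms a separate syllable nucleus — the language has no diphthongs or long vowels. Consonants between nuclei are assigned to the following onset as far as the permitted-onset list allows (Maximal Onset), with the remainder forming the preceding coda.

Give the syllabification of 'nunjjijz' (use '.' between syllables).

nunj.jijz

Nuclei (vowels): u, i → 2 syllables.
V1 /u/ – V2 /i/: /njj/; trying suffixes from longest down, /j/ is the first permitted one, so coda /nj/ | onset /j/.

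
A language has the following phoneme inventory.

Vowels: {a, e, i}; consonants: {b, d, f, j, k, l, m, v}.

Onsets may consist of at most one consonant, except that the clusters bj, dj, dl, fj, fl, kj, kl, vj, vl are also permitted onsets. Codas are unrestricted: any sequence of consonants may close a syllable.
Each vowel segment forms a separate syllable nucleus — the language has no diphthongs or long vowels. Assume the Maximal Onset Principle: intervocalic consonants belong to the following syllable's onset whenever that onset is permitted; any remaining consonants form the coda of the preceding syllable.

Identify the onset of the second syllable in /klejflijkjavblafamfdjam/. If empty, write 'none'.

Vowels present: e, i, a, a, a, a; each is a nucleus, giving 6 syllables.
/e…i/ gap (V1→V2): cluster /jfl/ — the longest permitted-onset suffix is /fl/; onset = /fl/, preceding coda = /j/.
/i…a/ gap (V2→V3): cluster /jkj/ — the longest permitted-onset suffix is /kj/; onset = /kj/, preceding coda = /j/.
/a…a/ gap (V3→V4): /vbl/ — longest licit onset from the right is /l/, leaving /vb/ as coda.
/a…a/ gap (V4→V5): /f/ is a single consonant, so it becomes the next onset.
/a…a/ gap (V5→V6): cluster /mfdj/ — the longest permitted-onset suffix is /dj/; onset = /dj/, preceding coda = /mf/.
Syllabification: klej.flij.kjavb.la.famf.djam.
Syllable 2 is /flij/: onset /fl/, nucleus /i/, coda /j/.

fl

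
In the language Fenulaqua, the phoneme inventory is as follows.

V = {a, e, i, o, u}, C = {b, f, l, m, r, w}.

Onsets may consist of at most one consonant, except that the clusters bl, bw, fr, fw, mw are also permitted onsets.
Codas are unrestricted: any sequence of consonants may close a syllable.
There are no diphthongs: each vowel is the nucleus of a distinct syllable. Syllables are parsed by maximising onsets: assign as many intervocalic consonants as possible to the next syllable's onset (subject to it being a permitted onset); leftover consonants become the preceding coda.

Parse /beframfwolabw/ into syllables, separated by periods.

be.fram.fwo.labw

Vowels present: e, a, o, a; each is a nucleus, giving 4 syllables.
σ1/σ2 boundary: cluster /fr/ — /fr/ is itself a permitted onset, so the whole cluster goes right; preceding coda = ∅.
σ2/σ3 boundary: /mfw/; trying suffixes from longest down, /fw/ is the first permitted one, so coda /m/ | onset /fw/.
σ3/σ4 boundary: just /l/ — single C goes to the following onset.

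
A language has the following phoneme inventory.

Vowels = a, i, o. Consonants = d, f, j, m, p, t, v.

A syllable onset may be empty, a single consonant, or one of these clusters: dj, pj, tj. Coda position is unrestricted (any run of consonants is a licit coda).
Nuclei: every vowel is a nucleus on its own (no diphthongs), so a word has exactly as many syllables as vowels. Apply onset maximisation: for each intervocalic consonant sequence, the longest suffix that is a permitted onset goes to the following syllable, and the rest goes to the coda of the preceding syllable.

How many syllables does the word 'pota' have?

2

Vowels present: o, a; each is a nucleus, giving 2 syllables.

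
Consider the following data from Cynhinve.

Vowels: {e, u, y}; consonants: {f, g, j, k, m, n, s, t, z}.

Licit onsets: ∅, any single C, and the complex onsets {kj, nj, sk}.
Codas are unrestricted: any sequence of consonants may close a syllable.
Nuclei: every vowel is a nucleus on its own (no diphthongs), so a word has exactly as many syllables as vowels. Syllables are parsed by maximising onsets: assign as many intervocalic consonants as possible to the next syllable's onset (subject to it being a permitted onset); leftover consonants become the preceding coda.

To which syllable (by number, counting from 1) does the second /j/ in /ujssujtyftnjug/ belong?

2

Nuclei (vowels): u, u, y, u → 4 syllables.
/u…u/ gap (V1→V2): /jss/ splits as /js/ + /s/ (/s/ is the longest suffix that is a licit onset).
/u…y/ gap (V2→V3): cluster /jt/ — the longest permitted-onset suffix is /t/; onset = /t/, preceding coda = /j/.
/y…u/ gap (V3→V4): cluster /ftnj/ — the longest permitted-onset suffix is /nj/; onset = /nj/, preceding coda = /ft/.
Putting it together: ujs.suj.tyft.njug.
The second /j/ is in the coda of syllable 2 (/suj/).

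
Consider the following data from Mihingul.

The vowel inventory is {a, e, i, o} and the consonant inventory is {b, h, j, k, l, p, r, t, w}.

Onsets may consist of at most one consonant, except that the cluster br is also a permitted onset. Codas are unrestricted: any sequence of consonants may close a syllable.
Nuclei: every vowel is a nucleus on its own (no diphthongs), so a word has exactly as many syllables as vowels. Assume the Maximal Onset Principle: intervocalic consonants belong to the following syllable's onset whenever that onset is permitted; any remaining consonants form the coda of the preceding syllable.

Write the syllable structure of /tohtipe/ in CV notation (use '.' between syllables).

CVC.CV.CV

Nuclei (vowels): o, i, e → 3 syllables.
/o…i/ gap (V1→V2): /ht/; trying suffixes from longest down, /t/ is the first permitted one, so coda /h/ | onset /t/.
/i…e/ gap (V2→V3): /p/ → onset of the next syllable (single consonants are always licit onsets).
Putting it together: toh.ti.pe.
Mapping each syllable to C/V: /toh/ → CVC, /ti/ → CV, /pe/ → CV.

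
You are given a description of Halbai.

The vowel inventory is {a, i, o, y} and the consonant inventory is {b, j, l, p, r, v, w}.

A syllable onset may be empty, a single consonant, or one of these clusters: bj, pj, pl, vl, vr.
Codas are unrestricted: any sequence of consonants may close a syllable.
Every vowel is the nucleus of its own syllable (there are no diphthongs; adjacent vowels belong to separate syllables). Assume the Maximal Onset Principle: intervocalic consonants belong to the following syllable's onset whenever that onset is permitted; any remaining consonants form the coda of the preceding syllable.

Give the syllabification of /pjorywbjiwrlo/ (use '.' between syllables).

pjo.ryw.bjiwr.lo

Nuclei (vowels): o, y, i, o → 4 syllables.
σ1/σ2 boundary: /r/ → onset of the next syllable (single consonants are always licit onsets).
σ2/σ3 boundary: cluster /wbj/ — the longest permitted-onset suffix is /bj/; onset = /bj/, preceding coda = /w/.
σ3/σ4 boundary: /wrl/ — longest licit onset from the right is /l/, leaving /wr/ as coda.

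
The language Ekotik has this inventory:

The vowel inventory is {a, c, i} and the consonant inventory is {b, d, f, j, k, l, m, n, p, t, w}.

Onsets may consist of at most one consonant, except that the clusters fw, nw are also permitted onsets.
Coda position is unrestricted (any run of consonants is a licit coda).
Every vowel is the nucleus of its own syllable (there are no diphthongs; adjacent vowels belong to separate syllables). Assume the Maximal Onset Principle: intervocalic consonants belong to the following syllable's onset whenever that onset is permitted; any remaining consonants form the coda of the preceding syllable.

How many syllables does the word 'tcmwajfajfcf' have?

4

Vowels present: c, a, a, c; each is a nucleus, giving 4 syllables.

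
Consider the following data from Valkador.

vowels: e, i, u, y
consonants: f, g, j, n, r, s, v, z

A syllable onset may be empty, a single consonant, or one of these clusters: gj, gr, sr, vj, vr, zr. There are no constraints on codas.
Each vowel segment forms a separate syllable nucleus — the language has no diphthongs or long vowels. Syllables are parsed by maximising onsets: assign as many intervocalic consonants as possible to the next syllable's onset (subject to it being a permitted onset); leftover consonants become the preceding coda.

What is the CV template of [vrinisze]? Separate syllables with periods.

CCV.CVC.CV

Nuclei (vowels): i, i, e → 3 syllables.
Between /i/ (V1) and /i/ (V2): just /n/ — single C goes to the following onset.
Between /i/ (V2) and /e/ (V3): /sz/ — longest licit onset from the right is /z/, leaving /s/ as coda.
Syllabification: vri.nis.ze.
Mapping each syllable to C/V: /vri/ → CCV, /nis/ → CVC, /ze/ → CV.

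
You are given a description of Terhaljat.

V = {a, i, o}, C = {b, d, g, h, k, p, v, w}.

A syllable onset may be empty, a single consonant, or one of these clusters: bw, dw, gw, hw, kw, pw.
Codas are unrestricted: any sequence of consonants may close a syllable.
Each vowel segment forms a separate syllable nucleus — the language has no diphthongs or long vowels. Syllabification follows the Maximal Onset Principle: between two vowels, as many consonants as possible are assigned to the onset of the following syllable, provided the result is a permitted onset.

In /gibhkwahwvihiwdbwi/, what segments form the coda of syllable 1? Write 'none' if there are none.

bh

Vowels present: i, a, i, i, i; each is a nucleus, giving 5 syllables.
σ1/σ2 boundary: /bhkw/ splits as /bh/ + /kw/ (/kw/ is the longest suffix that is a licit onset).
σ2/σ3 boundary: /hwv/; trying suffixes from longest down, /v/ is the first permitted one, so coda /hw/ | onset /v/.
σ3/σ4 boundary: just /h/ — single C goes to the following onset.
σ4/σ5 boundary: /wdbw/; trying suffixes from longest down, /bw/ is the first permitted one, so coda /wd/ | onset /bw/.
So the parse is gibh.kwahw.vi.hiwd.bwi.
Syllable 1 is /gibh/: onset /g/, nucleus /i/, coda /bh/.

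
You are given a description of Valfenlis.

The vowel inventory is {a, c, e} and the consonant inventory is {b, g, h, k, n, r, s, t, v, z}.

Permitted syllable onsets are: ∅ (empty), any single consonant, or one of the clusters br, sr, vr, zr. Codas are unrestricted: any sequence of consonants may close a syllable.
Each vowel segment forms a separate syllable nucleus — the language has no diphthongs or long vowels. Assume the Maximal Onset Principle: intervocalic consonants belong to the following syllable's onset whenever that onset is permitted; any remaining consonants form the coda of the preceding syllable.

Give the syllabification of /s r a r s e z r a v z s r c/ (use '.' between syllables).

The vowels are a, e, a, c — 4 nuclei, so 4 syllables.
V1 /a/ – V2 /e/: cluster /rs/ — the longest permitted-onset suffix is /s/; onset = /s/, preceding coda = /r/.
V2 /e/ – V3 /a/: /zr/ — entire cluster is a permitted onset → onset /zr/, coda ∅.
V3 /a/ – V4 /c/: /vzsr/ splits as /vz/ + /sr/ (/sr/ is the longest suffix that is a licit onset).

srar.se.zravz.src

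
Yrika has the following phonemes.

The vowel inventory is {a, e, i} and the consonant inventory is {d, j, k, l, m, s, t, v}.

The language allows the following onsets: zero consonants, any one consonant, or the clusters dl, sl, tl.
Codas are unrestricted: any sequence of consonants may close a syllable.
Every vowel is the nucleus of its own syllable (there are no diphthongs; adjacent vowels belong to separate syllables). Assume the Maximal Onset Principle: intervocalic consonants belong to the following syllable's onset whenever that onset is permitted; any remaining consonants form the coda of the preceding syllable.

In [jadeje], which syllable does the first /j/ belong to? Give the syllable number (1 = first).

The vowels are a, e, e — 3 nuclei, so 3 syllables.
σ1/σ2 boundary: /d/ → onset of the next syllable (single consonants are always licit onsets).
σ2/σ3 boundary: /j/ → onset of the next syllable (single consonants are always licit onsets).
Syllabification: ja.de.je.
The first /j/ is in the onset of syllable 1 (/ja/).

1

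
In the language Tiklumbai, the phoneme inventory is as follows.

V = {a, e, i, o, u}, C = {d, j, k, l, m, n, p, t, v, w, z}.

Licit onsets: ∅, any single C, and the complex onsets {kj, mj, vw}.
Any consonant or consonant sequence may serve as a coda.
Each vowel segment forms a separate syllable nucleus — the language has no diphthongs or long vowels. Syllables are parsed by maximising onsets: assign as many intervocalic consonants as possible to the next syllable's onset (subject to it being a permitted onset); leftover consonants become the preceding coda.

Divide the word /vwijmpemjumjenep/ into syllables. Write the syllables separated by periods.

The vowels are i, e, u, e, e — 5 nuclei, so 5 syllables.
/i…e/ gap (V1→V2): /jmp/; trying suffixes from longest down, /p/ is the first permitted one, so coda /jm/ | onset /p/.
/e…u/ gap (V2→V3): /mj/ — entire cluster is a permitted onset → onset /mj/, coda ∅.
/u…e/ gap (V3→V4): cluster /mj/ — /mj/ is itself a permitted onset, so the whole cluster goes right; preceding coda = ∅.
/e…e/ gap (V4→V5): /n/ → onset of the next syllable (single consonants are always licit onsets).

vwijm.pe.mju.mje.nep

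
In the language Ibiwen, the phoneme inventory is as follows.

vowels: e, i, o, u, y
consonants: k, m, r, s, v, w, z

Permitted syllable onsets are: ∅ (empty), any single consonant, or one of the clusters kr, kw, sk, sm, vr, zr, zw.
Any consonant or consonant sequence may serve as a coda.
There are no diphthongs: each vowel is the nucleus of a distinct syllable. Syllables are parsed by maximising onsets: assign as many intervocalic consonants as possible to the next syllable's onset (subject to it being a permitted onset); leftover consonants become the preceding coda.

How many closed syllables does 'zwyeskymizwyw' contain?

1

Nuclei (vowels): y, e, y, i, y → 5 syllables.
Between /y/ (V1) and /e/ (V2): no consonants, so the boundary falls immediately after /y/.
Between /e/ (V2) and /y/ (V3): /sk/ is a licit onset in full, so it all attaches to the next syllable.
Between /y/ (V3) and /i/ (V4): /m/ is a single consonant, so it becomes the next onset.
Between /i/ (V4) and /y/ (V5): /zw/ — entire cluster is a permitted onset → onset /zw/, coda ∅.
Putting it together: zwy.e.sky.mi.zwyw.
Classifying each syllable: /zwy/ (open), /e/ (open), /sky/ (open), /mi/ (open), /zwyw/ (closed).
Closed syllables: 1.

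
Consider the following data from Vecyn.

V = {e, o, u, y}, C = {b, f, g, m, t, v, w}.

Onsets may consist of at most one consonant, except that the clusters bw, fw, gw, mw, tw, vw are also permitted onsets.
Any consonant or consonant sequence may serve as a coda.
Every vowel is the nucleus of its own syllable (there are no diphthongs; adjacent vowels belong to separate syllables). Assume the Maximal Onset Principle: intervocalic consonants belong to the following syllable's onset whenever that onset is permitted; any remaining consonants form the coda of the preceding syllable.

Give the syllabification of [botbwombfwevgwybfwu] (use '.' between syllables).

bot.bwomb.fwev.gwyb.fwu

The vowels are o, o, e, y, u — 5 nuclei, so 5 syllables.
/o…o/ gap (V1→V2): /tbw/ — longest licit onset from the right is /bw/, leaving /t/ as coda.
/o…e/ gap (V2→V3): /mbfw/ splits as /mb/ + /fw/ (/fw/ is the longest suffix that is a licit onset).
/e…y/ gap (V3→V4): /vgw/ splits as /v/ + /gw/ (/gw/ is the longest suffix that is a licit onset).
/y…u/ gap (V4→V5): /bfw/; trying suffixes from longest down, /fw/ is the first permitted one, so coda /b/ | onset /fw/.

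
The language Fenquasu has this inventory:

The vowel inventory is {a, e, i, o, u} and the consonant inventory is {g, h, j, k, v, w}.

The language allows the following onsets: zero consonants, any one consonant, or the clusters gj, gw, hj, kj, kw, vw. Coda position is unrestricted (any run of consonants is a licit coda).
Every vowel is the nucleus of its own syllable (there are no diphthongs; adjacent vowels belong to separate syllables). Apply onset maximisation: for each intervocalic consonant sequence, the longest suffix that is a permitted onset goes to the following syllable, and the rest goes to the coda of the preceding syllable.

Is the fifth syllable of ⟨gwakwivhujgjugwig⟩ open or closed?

closed

Vowels present: a, i, u, u, i; each is a nucleus, giving 5 syllables.
V1 /a/ – V2 /i/: /kw/ is a licit onset in full, so it all attaches to the next syllable.
V2 /i/ – V3 /u/: /vh/; trying suffixes from longest down, /h/ is the first permitted one, so coda /v/ | onset /h/.
V3 /u/ – V4 /u/: cluster /jgj/ — the longest permitted-onset suffix is /gj/; onset = /gj/, preceding coda = /j/.
V4 /u/ – V5 /i/: /gw/ is a licit onset in full, so it all attaches to the next syllable.
Putting it together: gwa.kwiv.huj.gju.gwig.
Syllable 5 is /gwig/ with coda /g/, so it is closed.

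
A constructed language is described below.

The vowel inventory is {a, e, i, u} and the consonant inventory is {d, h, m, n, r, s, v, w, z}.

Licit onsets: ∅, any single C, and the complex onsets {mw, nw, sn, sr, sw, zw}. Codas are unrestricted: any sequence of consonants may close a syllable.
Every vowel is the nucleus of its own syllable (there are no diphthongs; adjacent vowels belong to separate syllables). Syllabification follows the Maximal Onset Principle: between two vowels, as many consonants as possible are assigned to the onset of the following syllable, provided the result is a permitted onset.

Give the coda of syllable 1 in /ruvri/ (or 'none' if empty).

v

The vowels are u, i — 2 nuclei, so 2 syllables.
/u…i/ gap (V1→V2): /vr/; trying suffixes from longest down, /r/ is the first permitted one, so coda /v/ | onset /r/.
Syllabification: ruv.ri.
Syllable 1 is /ruv/: onset /r/, nucleus /u/, coda /v/.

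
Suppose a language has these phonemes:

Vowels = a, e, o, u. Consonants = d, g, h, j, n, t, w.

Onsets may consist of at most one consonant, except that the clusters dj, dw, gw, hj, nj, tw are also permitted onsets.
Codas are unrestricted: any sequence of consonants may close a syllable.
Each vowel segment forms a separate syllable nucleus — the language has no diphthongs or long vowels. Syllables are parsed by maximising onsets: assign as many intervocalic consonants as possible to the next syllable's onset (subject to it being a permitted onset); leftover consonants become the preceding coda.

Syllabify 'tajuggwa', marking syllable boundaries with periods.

Vowels present: a, u, a; each is a nucleus, giving 3 syllables.
/a…u/ gap (V1→V2): /j/ → onset of the next syllable (single consonants are always licit onsets).
/u…a/ gap (V2→V3): /ggw/ — longest licit onset from the right is /gw/, leaving /g/ as coda.

ta.jug.gwa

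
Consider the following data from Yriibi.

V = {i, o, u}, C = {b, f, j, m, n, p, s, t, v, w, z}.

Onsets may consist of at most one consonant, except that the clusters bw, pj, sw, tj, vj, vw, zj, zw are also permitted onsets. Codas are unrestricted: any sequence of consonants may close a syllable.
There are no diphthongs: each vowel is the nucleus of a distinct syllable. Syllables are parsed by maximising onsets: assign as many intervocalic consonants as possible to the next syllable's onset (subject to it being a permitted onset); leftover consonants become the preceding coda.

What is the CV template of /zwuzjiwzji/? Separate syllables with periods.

CCV.CCVC.CCV

The vowels are u, i, i — 3 nuclei, so 3 syllables.
/u…i/ gap (V1→V2): cluster /zj/ — /zj/ is itself a permitted onset, so the whole cluster goes right; preceding coda = ∅.
/i…i/ gap (V2→V3): /wzj/ splits as /w/ + /zj/ (/zj/ is the longest suffix that is a licit onset).
Result: zwu.zjiw.zji.
Mapping each syllable to C/V: /zwu/ → CCV, /zjiw/ → CCVC, /zji/ → CCV.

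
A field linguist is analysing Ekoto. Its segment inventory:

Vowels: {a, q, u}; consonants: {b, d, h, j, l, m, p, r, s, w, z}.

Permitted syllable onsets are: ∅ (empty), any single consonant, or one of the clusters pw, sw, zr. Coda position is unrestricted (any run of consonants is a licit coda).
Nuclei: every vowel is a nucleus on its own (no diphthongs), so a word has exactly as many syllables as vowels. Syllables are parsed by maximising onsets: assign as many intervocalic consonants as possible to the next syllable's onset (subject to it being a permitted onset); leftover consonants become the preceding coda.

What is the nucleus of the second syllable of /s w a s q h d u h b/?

Nuclei (vowels): a, q, u → 3 syllables.
The second nucleus (vowel 2 from the left) is /q/.

q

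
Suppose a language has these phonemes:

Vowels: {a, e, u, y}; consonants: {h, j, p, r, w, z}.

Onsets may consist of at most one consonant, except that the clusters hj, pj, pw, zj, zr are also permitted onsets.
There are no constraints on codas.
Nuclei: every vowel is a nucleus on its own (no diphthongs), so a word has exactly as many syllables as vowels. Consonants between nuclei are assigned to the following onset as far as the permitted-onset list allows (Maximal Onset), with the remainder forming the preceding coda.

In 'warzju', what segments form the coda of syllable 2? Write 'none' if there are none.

Nuclei (vowels): a, u → 2 syllables.
V1 /a/ – V2 /u/: /rzj/ — longest licit onset from the right is /zj/, leaving /r/ as coda.
So the parse is war.zju.
Syllable 2 is /zju/: onset /zj/, nucleus /u/, coda ∅.

none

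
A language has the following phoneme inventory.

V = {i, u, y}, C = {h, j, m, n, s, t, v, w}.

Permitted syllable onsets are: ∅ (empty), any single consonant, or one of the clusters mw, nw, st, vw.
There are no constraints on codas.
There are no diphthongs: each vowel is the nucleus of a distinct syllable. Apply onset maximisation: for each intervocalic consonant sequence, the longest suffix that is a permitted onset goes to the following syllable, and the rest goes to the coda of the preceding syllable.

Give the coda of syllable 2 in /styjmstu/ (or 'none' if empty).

Vowels present: y, u; each is a nucleus, giving 2 syllables.
V1 /y/ – V2 /u/: /jmst/; trying suffixes from longest down, /st/ is the first permitted one, so coda /jm/ | onset /st/.
Syllabification: styjm.stu.
Syllable 2 is /stu/: onset /st/, nucleus /u/, coda ∅.

none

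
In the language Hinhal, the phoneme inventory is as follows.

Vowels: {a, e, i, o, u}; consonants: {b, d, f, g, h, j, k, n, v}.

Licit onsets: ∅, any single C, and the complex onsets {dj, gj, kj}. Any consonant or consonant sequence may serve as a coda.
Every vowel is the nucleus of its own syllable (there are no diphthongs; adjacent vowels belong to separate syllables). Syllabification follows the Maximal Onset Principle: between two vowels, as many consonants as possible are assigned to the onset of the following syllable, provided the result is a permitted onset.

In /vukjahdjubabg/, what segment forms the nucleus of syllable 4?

Nuclei (vowels): u, a, u, a → 4 syllables.
The fourth nucleus (vowel 4 from the left) is /a/.

a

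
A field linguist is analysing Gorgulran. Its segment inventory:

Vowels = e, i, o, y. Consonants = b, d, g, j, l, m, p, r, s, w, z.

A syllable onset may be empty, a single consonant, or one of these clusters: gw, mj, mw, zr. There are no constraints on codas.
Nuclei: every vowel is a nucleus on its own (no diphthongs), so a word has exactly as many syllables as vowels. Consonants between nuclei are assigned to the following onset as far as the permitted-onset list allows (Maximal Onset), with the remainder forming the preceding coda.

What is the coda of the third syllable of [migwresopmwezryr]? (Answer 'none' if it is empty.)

p

Nuclei (vowels): i, e, o, e, y → 5 syllables.
V1 /i/ – V2 /e/: /gwr/ splits as /gw/ + /r/ (/r/ is the longest suffix that is a licit onset).
V2 /e/ – V3 /o/: just /s/ — single C goes to the following onset.
V3 /o/ – V4 /e/: /pmw/; trying suffixes from longest down, /mw/ is the first permitted one, so coda /p/ | onset /mw/.
V4 /e/ – V5 /y/: cluster /zr/ — /zr/ is itself a permitted onset, so the whole cluster goes right; preceding coda = ∅.
So the parse is migw.re.sop.mwe.zryr.
Syllable 3 is /sop/: onset /s/, nucleus /o/, coda /p/.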